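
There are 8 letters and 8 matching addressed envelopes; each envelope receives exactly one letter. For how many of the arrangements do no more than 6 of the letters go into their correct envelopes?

# with exactly i fixed is C(8,i)·!(8-i); sum over i=0..6:
  i=0: C(8,0)·!8 = 1·14833 = 14833
  i=1: C(8,1)·!7 = 8·1854 = 14832
  i=2: C(8,2)·!6 = 28·265 = 7420
  i=3: C(8,3)·!5 = 56·44 = 2464
  i=4: C(8,4)·!4 = 70·9 = 630
  i=5: C(8,5)·!3 = 56·2 = 112
  i=6: C(8,6)·!2 = 28·1 = 28
Total = 40319.

40319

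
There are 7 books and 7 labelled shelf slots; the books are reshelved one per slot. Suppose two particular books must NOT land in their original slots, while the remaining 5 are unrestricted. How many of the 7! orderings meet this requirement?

Let A_j be the event that the j-th constrained one is fixed. By inclusion-exclusion over the 2 events:
Σ_{j=0}^{2} (-1)^j C(2,j)(7-j)!
= C(2,0)·7! - C(2,1)·6! + C(2,2)·5!
= 5040 - 1440 + 120
= 3720

3720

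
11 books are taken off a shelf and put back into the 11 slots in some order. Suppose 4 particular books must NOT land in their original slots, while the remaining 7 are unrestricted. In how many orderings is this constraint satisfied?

27422640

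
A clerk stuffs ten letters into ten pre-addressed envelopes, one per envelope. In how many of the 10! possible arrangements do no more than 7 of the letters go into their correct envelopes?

3628754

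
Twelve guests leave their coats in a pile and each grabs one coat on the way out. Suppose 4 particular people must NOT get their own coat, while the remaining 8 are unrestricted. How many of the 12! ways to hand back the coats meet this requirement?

339696000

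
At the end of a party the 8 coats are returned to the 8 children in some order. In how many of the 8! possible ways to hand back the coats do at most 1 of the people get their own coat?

Sum C(8,i)·!(8-i) for i = 0..1:
  i=0: C(8,0)·!8 = 1·14833 = 14833
  i=1: C(8,1)·!7 = 8·1854 = 14832
Total = 29665.

29665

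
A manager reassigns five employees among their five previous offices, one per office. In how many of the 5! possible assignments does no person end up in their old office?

44

The number of derangements of 5 is !5 = Σ_{k=0}^{5} (-1)^k·5!/k!
= 5! - 5!/1! + 5!/2! - 5!/3! + 5!/4! - 5!/5!
= 120 - 120 + 60 - 20 + 5 - 1
= 44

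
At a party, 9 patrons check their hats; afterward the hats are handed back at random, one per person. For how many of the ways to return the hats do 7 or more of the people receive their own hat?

37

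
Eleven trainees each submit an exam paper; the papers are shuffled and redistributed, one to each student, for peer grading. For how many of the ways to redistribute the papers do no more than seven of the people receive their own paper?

# with exactly i fixed is C(11,i)·!(11-i); sum over i=0..7:
  i=0: C(11,0)·!11 = 1·14684570 = 14684570
  i=1: C(11,1)·!10 = 11·1334961 = 14684571
  i=2: C(11,2)·!9 = 55·133496 = 7342280
  i=3: C(11,3)·!8 = 165·14833 = 2447445
  i=4: C(11,4)·!7 = 330·1854 = 611820
  i=5: C(11,5)·!6 = 462·265 = 122430
  i=6: C(11,6)·!5 = 462·44 = 20328
  i=7: C(11,7)·!4 = 330·9 = 2970
Total = 39916414.

39916414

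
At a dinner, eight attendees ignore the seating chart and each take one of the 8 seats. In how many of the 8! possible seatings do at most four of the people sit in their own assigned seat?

# with exactly i fixed is C(8,i)·!(8-i); sum over i=0..4:
  i=0: C(8,0)·!8 = 1·14833 = 14833
  i=1: C(8,1)·!7 = 8·1854 = 14832
  i=2: C(8,2)·!6 = 28·265 = 7420
  i=3: C(8,3)·!5 = 56·44 = 2464
  i=4: C(8,4)·!4 = 70·9 = 630
Total = 40179.

40179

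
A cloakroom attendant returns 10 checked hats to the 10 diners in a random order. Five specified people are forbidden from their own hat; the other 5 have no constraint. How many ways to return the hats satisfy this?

2170680

Let A_j be the event that the j-th constrained one is fixed. By inclusion-exclusion over the 5 events:
Σ_{j=0}^{5} (-1)^j C(5,j)(10-j)!
= C(5,0)·10! - C(5,1)·9! + C(5,2)·8! - C(5,3)·7! + C(5,4)·6! - C(5,5)·5!
= 3628800 - 1814400 + 403200 - 50400 + 3600 - 120
= 2170680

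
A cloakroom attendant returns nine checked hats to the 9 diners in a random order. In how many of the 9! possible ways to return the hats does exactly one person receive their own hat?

133497

Pick the single fixed position: C(9,1) = 9 ways.
The remaining 8 must be deranged: !8 = 14833.
Total: 9 × 14833 = 133497.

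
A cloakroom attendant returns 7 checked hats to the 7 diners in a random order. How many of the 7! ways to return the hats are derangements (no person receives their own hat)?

1854

!7 = 7! · Σ_{k=0}^{7} (-1)^k/k!
= 7! - 7!/1! + 7!/2! - 7!/3! + 7!/4! - 7!/5! + 7!/6! - 7!/7!
= 5040 - 5040 + 2520 - 840 + 210 - 42 + 7 - 1
= 1854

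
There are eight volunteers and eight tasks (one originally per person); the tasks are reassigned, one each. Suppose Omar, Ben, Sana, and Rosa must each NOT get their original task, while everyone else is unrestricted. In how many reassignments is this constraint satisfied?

24024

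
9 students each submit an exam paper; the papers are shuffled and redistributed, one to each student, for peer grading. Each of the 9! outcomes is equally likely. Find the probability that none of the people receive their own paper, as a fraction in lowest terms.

Favorable outcomes: !9 = 133496.
Total outcomes: 9! = 362880.
Probability = 133496/362880 = 16687/45360.

16687/45360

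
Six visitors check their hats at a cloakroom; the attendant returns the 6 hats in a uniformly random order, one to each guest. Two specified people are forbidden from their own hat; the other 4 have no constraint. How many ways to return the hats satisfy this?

504

Let A_j be the event that the j-th constrained one is fixed. By inclusion-exclusion over the 2 events:
Σ_{j=0}^{2} (-1)^j C(2,j)(6-j)!
= C(2,0)·6! - C(2,1)·5! + C(2,2)·4!
= 720 - 240 + 24
= 504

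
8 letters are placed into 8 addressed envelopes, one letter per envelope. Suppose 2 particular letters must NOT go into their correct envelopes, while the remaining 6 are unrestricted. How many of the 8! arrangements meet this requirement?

30960

Let A_j be the event that the j-th constrained one is fixed. By inclusion-exclusion over the 2 events:
Σ_{j=0}^{2} (-1)^j C(2,j)(8-j)!
= C(2,0)·8! - C(2,1)·7! + C(2,2)·6!
= 40320 - 10080 + 720
= 30960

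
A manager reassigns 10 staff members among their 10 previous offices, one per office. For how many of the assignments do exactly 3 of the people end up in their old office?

222480

Pick the 3 fixed positions: C(10,3) = 120 ways.
The other 7 form a derangement: !7 = 1854.
Total: 120 × 1854 = 222480.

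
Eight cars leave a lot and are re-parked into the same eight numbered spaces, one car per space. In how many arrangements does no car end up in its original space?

By inclusion-exclusion, !8 = Σ (-1)^k · 8!/k! for k=0..8
= 8! - 8!/1! + 8!/2! - 8!/3! + 8!/4! - 8!/5! + 8!/6! - 8!/7! + 8!/8!
= 40320 - 40320 + 20160 - 6720 + 1680 - 336 + 56 - 8 + 1
= 14833

14833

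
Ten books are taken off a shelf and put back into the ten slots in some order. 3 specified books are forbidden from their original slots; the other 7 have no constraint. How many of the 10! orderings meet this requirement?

2656080

Let A_j be the event that the j-th constrained one is fixed. By inclusion-exclusion over the 3 events:
Σ_{j=0}^{3} (-1)^j C(3,j)(10-j)!
= C(3,0)·10! - C(3,1)·9! + C(3,2)·8! - C(3,3)·7!
= 3628800 - 1088640 + 120960 - 5040
= 2656080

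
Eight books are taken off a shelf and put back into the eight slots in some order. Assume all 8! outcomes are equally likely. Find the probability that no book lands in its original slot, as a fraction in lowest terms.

Favorable outcomes: !8 = 14833.
Total outcomes: 8! = 40320.
Probability = 14833/40320 = 2119/5760.

2119/5760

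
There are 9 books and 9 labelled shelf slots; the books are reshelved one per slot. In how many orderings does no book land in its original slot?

133496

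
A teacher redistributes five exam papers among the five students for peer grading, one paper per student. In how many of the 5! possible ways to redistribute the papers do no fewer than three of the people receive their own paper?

# with exactly i fixed is C(5,i)·!(5-i); sum over i=3..5:
  i=3: C(5,3)·!2 = 10·1 = 10
  i=4: C(5,4)·!1 = 5·0 = 0
  i=5: C(5,5)·!0 = 1·1 = 1
Total = 11.

11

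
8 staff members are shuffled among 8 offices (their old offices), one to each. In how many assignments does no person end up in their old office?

14833

Recurrence: !8 = 7·(!7 + !6).
!8 = 7·(1854 + 265) = 7·2119 = 14833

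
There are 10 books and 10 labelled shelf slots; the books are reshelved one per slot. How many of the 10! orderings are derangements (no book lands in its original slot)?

!10 is the nearest integer to 10!/e.
10! = 3628800, and 3628800/e ≈ 1334960.92, so !10 = 1334961.

1334961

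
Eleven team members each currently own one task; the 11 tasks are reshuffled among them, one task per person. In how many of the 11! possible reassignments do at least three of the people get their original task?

3205379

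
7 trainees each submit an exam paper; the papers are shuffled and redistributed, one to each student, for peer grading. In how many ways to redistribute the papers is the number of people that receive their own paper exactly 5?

21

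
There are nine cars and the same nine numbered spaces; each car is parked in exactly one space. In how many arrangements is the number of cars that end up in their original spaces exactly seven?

36

Pick the 7 fixed positions: C(9,7) = 36 ways.
The other 2 form a derangement: !2 = 1.
Total: 36 × 1 = 36.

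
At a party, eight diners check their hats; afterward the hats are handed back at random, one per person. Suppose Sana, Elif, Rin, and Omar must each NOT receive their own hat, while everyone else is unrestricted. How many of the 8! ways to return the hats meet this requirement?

24024

Inclusion-exclusion on the 4 forbidden self-matches:
Σ_{j=0}^{4} (-1)^j C(4,j)(8-j)!
= C(4,0)·8! - C(4,1)·7! + C(4,2)·6! - C(4,3)·5! + C(4,4)·4!
= 40320 - 20160 + 4320 - 480 + 24
= 24024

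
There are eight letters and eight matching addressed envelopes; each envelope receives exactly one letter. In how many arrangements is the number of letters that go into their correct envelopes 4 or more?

771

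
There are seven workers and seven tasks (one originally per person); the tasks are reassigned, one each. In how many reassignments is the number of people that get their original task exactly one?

Choose which one of the 7 is fixed: C(7,1) = 7.
The remaining 6 must be deranged: !6 = 265.
Total: 7 × 265 = 1855.

1855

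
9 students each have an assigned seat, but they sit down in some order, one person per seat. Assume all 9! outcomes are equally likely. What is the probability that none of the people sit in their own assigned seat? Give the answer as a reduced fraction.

16687/45360

Favorable outcomes: !9 = 133496.
Total outcomes: 9! = 362880.
Probability = 133496/362880 = 16687/45360.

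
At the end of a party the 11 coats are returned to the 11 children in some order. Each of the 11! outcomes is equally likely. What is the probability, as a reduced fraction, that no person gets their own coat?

Favorable outcomes: !11 = 14684570.
Total outcomes: 11! = 39916800.
Probability = 14684570/39916800 = 1468457/3991680.

1468457/3991680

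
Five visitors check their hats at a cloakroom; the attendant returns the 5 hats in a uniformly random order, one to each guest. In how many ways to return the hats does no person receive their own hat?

The number of derangements of 5 is !5 = Σ_{k=0}^{5} (-1)^k·5!/k!
= 5! - 5!/1! + 5!/2! - 5!/3! + 5!/4! - 5!/5!
= 120 - 120 + 60 - 20 + 5 - 1
= 44

44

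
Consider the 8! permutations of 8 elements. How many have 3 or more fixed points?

3235

# with exactly i fixed is C(8,i)·!(8-i); sum over i=3..8:
  i=3: C(8,3)·!5 = 56·44 = 2464
  i=4: C(8,4)·!4 = 70·9 = 630
  i=5: C(8,5)·!3 = 56·2 = 112
  i=6: C(8,6)·!2 = 28·1 = 28
  i=7: C(8,7)·!1 = 8·0 = 0
  i=8: C(8,8)·!0 = 1·1 = 1
Total = 3235.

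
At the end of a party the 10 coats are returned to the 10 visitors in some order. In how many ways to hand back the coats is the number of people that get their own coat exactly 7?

240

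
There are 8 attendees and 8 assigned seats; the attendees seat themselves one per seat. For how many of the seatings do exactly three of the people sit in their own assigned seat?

2464

Pick the 3 fixed positions: C(8,3) = 56 ways.
The remaining 5 must be deranged: !5 = 44.
Total: 56 × 44 = 2464.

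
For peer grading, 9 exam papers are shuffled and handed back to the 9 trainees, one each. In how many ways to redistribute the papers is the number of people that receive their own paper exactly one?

133497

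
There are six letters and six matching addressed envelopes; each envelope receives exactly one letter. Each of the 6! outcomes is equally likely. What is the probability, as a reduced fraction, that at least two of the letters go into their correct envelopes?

Favorable outcomes: Σ_{i≥2} C(6,i)·!(6-i) = 15·9 + 20·2 + 15·1 + 6·0 + 1·1 = 191.
Total outcomes: 6! = 720.
Probability = 191/720 = 191/720.

191/720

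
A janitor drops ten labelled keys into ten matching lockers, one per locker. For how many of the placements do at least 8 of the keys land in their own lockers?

46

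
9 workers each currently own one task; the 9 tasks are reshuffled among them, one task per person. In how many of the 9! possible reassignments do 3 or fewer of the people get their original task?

355997

Sum C(9,i)·!(9-i) for i = 0..3:
  i=0: C(9,0)·!9 = 1·133496 = 133496
  i=1: C(9,1)·!8 = 9·14833 = 133497
  i=2: C(9,2)·!7 = 36·1854 = 66744
  i=3: C(9,3)·!6 = 84·265 = 22260
Total = 355997.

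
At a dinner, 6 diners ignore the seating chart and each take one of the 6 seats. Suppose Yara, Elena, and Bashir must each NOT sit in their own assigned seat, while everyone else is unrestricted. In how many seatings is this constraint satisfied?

426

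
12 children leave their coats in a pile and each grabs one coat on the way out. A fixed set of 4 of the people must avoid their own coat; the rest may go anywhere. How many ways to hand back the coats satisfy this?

Inclusion-exclusion on the 4 forbidden self-matches:
Σ_{j=0}^{4} (-1)^j C(4,j)(12-j)!
= C(4,0)·12! - C(4,1)·11! + C(4,2)·10! - C(4,3)·9! + C(4,4)·8!
= 479001600 - 159667200 + 21772800 - 1451520 + 40320
= 339696000

339696000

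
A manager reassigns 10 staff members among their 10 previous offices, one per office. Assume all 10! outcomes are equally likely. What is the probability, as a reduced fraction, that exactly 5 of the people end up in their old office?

11/3600

Favorable outcomes: C(10,5)·!5 = 252·44 = 11088.
Total outcomes: 10! = 3628800.
Probability = 11088/3628800 = 11/3600.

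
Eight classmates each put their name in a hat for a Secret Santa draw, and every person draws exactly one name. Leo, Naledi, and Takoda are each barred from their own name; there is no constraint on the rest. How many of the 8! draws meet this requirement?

Inclusion-exclusion on the 3 forbidden self-matches:
Σ_{j=0}^{3} (-1)^j C(3,j)(8-j)!
= C(3,0)·8! - C(3,1)·7! + C(3,2)·6! - C(3,3)·5!
= 40320 - 15120 + 2160 - 120
= 27240

27240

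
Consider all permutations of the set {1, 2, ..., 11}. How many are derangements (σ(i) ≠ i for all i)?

Recurrence: !11 = 11·!10 + (-1)^11.
!11 = 11·1334961 - 1 = 14684570

14684570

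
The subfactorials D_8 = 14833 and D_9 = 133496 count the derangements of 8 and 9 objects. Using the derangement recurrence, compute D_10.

D_10 = (10-1)·(D_9 + D_8) = 9·(133496 + 14833) = 9·148329 = 1334961.

1334961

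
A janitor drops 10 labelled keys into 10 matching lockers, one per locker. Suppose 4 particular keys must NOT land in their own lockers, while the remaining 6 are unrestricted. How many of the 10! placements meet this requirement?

2399760

Let A_j be the event that the j-th constrained one is fixed. By inclusion-exclusion over the 4 events:
Σ_{j=0}^{4} (-1)^j C(4,j)(10-j)!
= C(4,0)·10! - C(4,1)·9! + C(4,2)·8! - C(4,3)·7! + C(4,4)·6!
= 3628800 - 1451520 + 241920 - 20160 + 720
= 2399760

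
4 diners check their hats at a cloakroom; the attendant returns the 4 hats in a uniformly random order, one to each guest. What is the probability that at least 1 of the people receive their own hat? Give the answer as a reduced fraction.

5/8

Favorable outcomes: Σ_{i≥1} C(4,i)·!(4-i) = 4·2 + 6·1 + 4·0 + 1·1 = 15.
Total outcomes: 4! = 24.
Probability = 15/24 = 5/8.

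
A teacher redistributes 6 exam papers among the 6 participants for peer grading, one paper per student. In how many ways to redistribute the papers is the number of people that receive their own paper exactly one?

264

Choose which one of the 6 is fixed: C(6,1) = 6.
The other 5 form a derangement: !5 = 44.
Total: 6 × 44 = 264.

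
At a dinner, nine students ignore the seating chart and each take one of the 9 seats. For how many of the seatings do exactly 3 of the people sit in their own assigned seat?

22260

Pick the 3 fixed positions: C(9,3) = 84 ways.
The other 6 form a derangement: !6 = 265.
Total: 84 × 265 = 22260.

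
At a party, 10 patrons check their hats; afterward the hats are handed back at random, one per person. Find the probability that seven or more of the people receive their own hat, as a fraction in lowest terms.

143/1814400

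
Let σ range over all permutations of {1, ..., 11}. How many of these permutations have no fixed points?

14684570

!11 is the nearest integer to 11!/e.
11! = 39916800, and 39916800/e ≈ 14684570.08, so !11 = 14684570.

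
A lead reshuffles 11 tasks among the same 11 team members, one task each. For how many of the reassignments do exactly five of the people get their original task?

Pick the 5 fixed positions: C(11,5) = 462 ways.
The remaining 6 must be deranged: !6 = 265.
Total: 462 × 265 = 122430.

122430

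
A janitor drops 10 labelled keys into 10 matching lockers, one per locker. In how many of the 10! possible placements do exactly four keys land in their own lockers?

Pick the 4 fixed positions: C(10,4) = 210 ways.
The remaining 6 must be deranged: !6 = 265.
Total: 210 × 265 = 55650.

55650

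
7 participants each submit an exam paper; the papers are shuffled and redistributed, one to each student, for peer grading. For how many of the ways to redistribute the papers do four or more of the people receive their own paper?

92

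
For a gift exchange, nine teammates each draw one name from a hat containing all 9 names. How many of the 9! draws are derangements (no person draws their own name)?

133496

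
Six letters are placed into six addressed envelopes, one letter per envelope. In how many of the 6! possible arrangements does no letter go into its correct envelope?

265

The number of derangements of 6 is !6 = Σ_{k=0}^{6} (-1)^k·6!/k!
= 6! - 6!/1! + 6!/2! - 6!/3! + 6!/4! - 6!/5! + 6!/6!
= 720 - 720 + 360 - 120 + 30 - 6 + 1
= 265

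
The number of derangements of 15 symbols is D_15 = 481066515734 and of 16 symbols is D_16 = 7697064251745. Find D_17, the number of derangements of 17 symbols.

130850092279664

D_17 = (17-1)·(D_16 + D_15) = 16·(7697064251745 + 481066515734) = 16·8178130767479 = 130850092279664.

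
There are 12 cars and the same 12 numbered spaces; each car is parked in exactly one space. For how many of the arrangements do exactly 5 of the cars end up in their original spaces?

Choose which 5 of the 12 are fixed: C(12,5) = 792.
The other 7 form a derangement: !7 = 1854.
Total: 792 × 1854 = 1468368.

1468368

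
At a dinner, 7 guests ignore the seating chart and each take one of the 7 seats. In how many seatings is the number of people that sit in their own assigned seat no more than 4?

5018

# with exactly i fixed is C(7,i)·!(7-i); sum over i=0..4:
  i=0: C(7,0)·!7 = 1·1854 = 1854
  i=1: C(7,1)·!6 = 7·265 = 1855
  i=2: C(7,2)·!5 = 21·44 = 924
  i=3: C(7,3)·!4 = 35·9 = 315
  i=4: C(7,4)·!3 = 35·2 = 70
Total = 5018.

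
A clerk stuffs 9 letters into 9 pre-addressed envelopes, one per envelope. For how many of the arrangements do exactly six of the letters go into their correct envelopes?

168

Pick the 6 fixed positions: C(9,6) = 84 ways.
The other 3 form a derangement: !3 = 2.
Total: 84 × 2 = 168.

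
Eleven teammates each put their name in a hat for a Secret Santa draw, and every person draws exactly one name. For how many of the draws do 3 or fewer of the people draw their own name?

39158866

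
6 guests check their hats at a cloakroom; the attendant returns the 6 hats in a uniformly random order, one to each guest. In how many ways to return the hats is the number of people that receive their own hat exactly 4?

15

Choose which 4 of the 6 are fixed: C(6,4) = 15.
The other 2 form a derangement: !2 = 1.
Total: 15 × 1 = 15.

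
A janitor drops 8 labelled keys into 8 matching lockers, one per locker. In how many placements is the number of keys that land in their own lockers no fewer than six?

Sum C(8,i)·!(8-i) for i = 6..8:
  i=6: C(8,6)·!2 = 28·1 = 28
  i=7: C(8,7)·!1 = 8·0 = 0
  i=8: C(8,8)·!0 = 1·1 = 1
Total = 29.

29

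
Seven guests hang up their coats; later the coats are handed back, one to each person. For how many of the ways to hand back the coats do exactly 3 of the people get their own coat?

315

Pick the 3 fixed positions: C(7,3) = 35 ways.
The remaining 4 must be deranged: !4 = 9.
Total: 35 × 9 = 315.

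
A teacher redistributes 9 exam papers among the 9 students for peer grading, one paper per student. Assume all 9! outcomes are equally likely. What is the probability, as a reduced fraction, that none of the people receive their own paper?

16687/45360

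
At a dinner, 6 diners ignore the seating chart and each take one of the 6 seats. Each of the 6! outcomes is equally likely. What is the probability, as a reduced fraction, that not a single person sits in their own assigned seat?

53/144

Favorable outcomes: !6 = 265.
Total outcomes: 6! = 720.
Probability = 265/720 = 53/144.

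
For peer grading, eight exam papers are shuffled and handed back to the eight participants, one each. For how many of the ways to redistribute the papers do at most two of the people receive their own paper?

# with exactly i fixed is C(8,i)·!(8-i); sum over i=0..2:
  i=0: C(8,0)·!8 = 1·14833 = 14833
  i=1: C(8,1)·!7 = 8·1854 = 14832
  i=2: C(8,2)·!6 = 28·265 = 7420
Total = 37085.

37085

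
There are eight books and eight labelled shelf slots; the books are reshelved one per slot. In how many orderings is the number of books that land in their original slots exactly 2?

7420

Pick the 2 fixed positions: C(8,2) = 28 ways.
The other 6 form a derangement: !6 = 265.
Total: 28 × 265 = 7420.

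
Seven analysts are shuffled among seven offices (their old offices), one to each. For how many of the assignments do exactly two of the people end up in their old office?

924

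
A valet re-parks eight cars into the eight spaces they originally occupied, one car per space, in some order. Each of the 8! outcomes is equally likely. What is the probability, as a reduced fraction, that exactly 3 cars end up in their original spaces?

Favorable outcomes: C(8,3)·!5 = 56·44 = 2464.
Total outcomes: 8! = 40320.
Probability = 2464/40320 = 11/180.

11/180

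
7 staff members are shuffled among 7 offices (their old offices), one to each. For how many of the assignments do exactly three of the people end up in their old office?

315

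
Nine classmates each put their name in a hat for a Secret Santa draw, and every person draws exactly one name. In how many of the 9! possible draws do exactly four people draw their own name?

5544

Choose which 4 of the 9 are fixed: C(9,4) = 126.
The remaining 5 must be deranged: !5 = 44.
Total: 126 × 44 = 5544.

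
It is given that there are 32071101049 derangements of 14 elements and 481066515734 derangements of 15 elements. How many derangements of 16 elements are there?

!16 = (16-1)·(!15 + !14) = 15·(481066515734 + 32071101049) = 15·513137616783 = 7697064251745.

7697064251745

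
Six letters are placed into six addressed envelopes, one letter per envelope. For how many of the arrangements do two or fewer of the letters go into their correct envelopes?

# with exactly i fixed is C(6,i)·!(6-i); sum over i=0..2:
  i=0: C(6,0)·!6 = 1·265 = 265
  i=1: C(6,1)·!5 = 6·44 = 264
  i=2: C(6,2)·!4 = 15·9 = 135
Total = 664.

664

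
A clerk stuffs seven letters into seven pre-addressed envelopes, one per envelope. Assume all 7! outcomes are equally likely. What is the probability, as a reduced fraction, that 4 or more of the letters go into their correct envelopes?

23/1260

Favorable outcomes: Σ_{i≥4} C(7,i)·!(7-i) = 35·2 + 21·1 + 7·0 + 1·1 = 92.
Total outcomes: 7! = 5040.
Probability = 92/5040 = 23/1260.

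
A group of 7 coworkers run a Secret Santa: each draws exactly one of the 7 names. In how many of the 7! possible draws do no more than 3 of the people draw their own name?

4948

# with exactly i fixed is C(7,i)·!(7-i); sum over i=0..3:
  i=0: C(7,0)·!7 = 1·1854 = 1854
  i=1: C(7,1)·!6 = 7·265 = 1855
  i=2: C(7,2)·!5 = 21·44 = 924
  i=3: C(7,3)·!4 = 35·9 = 315
Total = 4948.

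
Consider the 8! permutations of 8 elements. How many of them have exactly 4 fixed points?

630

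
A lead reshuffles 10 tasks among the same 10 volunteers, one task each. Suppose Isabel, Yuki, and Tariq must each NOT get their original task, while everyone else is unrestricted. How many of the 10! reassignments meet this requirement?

2656080

Let A_j be the event that the j-th constrained one is fixed. By inclusion-exclusion over the 3 events:
Σ_{j=0}^{3} (-1)^j C(3,j)(10-j)!
= C(3,0)·10! - C(3,1)·9! + C(3,2)·8! - C(3,3)·7!
= 3628800 - 1088640 + 120960 - 5040
= 2656080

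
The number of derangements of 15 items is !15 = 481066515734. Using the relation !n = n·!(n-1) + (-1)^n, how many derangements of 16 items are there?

7697064251745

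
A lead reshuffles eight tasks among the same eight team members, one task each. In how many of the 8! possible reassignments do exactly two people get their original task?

7420

Choose which 2 of the 8 are fixed: C(8,2) = 28.
The other 6 form a derangement: !6 = 265.
Total: 28 × 265 = 7420.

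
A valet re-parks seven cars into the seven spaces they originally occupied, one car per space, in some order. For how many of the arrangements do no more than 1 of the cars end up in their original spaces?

3709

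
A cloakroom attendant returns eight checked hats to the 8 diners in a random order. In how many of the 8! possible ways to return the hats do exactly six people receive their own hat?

Pick the 6 fixed positions: C(8,6) = 28 ways.
The remaining 2 must be deranged: !2 = 1.
Total: 28 × 1 = 28.

28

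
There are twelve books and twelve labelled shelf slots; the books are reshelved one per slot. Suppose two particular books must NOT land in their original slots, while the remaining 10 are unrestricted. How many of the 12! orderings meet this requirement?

402796800

Let A_j be the event that the j-th constrained one is fixed. By inclusion-exclusion over the 2 events:
Σ_{j=0}^{2} (-1)^j C(2,j)(12-j)!
= C(2,0)·12! - C(2,1)·11! + C(2,2)·10!
= 479001600 - 79833600 + 3628800
= 402796800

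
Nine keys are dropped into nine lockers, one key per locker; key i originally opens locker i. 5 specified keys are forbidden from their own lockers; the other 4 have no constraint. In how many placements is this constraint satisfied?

205056

Inclusion-exclusion on the 5 forbidden self-matches:
Σ_{j=0}^{5} (-1)^j C(5,j)(9-j)!
= C(5,0)·9! - C(5,1)·8! + C(5,2)·7! - C(5,3)·6! + C(5,4)·5! - C(5,5)·4!
= 362880 - 201600 + 50400 - 7200 + 600 - 24
= 205056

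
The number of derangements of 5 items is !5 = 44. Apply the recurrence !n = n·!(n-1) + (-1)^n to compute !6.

!6 = 6·44 + 1 = 265.

265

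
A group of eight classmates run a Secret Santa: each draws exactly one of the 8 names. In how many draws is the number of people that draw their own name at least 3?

3235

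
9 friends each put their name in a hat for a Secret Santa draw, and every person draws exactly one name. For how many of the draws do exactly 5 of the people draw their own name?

Choose which 5 of the 9 are fixed: C(9,5) = 126.
The remaining 4 must be deranged: !4 = 9.
Total: 126 × 9 = 1134.

1134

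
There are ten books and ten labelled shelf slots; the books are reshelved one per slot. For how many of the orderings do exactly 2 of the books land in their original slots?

Pick the 2 fixed positions: C(10,2) = 45 ways.
The remaining 8 must be deranged: !8 = 14833.
Total: 45 × 14833 = 667485.

667485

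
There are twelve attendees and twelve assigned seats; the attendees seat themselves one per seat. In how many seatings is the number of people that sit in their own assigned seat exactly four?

7342335

Choose which 4 of the 12 are fixed: C(12,4) = 495.
The remaining 8 must be deranged: !8 = 14833.
Total: 495 × 14833 = 7342335.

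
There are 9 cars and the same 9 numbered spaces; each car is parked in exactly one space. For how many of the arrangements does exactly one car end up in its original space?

Choose which one of the 9 is fixed: C(9,1) = 9.
The remaining 8 must be deranged: !8 = 14833.
Total: 9 × 14833 = 133497.

133497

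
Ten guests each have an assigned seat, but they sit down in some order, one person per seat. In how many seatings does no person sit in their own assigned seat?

By inclusion-exclusion, !10 = Σ (-1)^k · 10!/k! for k=0..10
= 10! - 10!/1! + 10!/2! - 10!/3! + 10!/4! - 10!/5! + 10!/6! - 10!/7! + 10!/8! - 10!/9! + 10!/10!
= 3628800 - 3628800 + 1814400 - 604800 + 151200 - 30240 + 5040 - 720 + 90 - 10 + 1
= 1334961

1334961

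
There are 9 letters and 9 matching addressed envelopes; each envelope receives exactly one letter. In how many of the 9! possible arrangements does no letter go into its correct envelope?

!9 is the nearest integer to 9!/e.
9! = 362880, and 362880/e ≈ 133496.09, so !9 = 133496.

133496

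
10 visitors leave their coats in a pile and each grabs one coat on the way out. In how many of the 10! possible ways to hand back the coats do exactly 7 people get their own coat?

240

Choose which 7 of the 10 are fixed: C(10,7) = 120.
The remaining 3 must be deranged: !3 = 2.
Total: 120 × 2 = 240.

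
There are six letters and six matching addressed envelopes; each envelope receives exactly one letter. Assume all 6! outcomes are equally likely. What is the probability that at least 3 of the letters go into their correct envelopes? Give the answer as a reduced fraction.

7/90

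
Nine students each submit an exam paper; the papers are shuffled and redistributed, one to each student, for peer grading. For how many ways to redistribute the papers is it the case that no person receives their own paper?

133496

Recurrence: !9 = 9·!8 + (-1)^9.
!9 = 9·14833 - 1 = 133496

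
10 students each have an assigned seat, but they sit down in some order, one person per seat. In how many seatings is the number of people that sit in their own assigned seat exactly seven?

Choose which 7 of the 10 are fixed: C(10,7) = 120.
The other 3 form a derangement: !3 = 2.
Total: 120 × 2 = 240.

240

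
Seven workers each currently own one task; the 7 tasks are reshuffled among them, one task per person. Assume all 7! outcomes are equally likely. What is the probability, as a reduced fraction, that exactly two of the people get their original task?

Favorable outcomes: C(7,2)·!5 = 21·44 = 924.
Total outcomes: 7! = 5040.
Probability = 924/5040 = 11/60.

11/60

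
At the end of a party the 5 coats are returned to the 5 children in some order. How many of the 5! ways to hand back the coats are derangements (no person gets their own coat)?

44

The subfactorial !5 = [5!/e] (nearest integer).
5! = 120, and 120/e ≈ 44.15, so !5 = 44.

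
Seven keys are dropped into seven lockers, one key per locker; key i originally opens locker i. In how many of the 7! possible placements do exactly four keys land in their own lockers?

70

Choose which 4 of the 7 are fixed: C(7,4) = 35.
The remaining 3 must be deranged: !3 = 2.
Total: 35 × 2 = 70.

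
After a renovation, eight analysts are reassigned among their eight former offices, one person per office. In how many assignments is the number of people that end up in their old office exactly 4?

630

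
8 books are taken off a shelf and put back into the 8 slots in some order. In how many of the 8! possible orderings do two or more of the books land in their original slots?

10655

Sum C(8,i)·!(8-i) for i = 2..8:
  i=2: C(8,2)·!6 = 28·265 = 7420
  i=3: C(8,3)·!5 = 56·44 = 2464
  i=4: C(8,4)·!4 = 70·9 = 630
  i=5: C(8,5)·!3 = 56·2 = 112
  i=6: C(8,6)·!2 = 28·1 = 28
  i=7: C(8,7)·!1 = 8·0 = 0
  i=8: C(8,8)·!0 = 1·1 = 1
Total = 10655.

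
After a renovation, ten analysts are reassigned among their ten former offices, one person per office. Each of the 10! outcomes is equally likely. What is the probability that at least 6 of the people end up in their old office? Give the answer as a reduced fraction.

17/28350

Favorable outcomes: Σ_{i≥6} C(10,i)·!(10-i) = 210·9 + 120·2 + 45·1 + 10·0 + 1·1 = 2176.
Total outcomes: 10! = 3628800.
Probability = 2176/3628800 = 17/28350.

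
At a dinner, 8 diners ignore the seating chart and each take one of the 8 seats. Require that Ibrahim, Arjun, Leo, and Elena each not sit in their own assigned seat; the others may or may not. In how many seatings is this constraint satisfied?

Let A_j be the event that the j-th constrained one is fixed. By inclusion-exclusion over the 4 events:
Σ_{j=0}^{4} (-1)^j C(4,j)(8-j)!
= C(4,0)·8! - C(4,1)·7! + C(4,2)·6! - C(4,3)·5! + C(4,4)·4!
= 40320 - 20160 + 4320 - 480 + 24
= 24024

24024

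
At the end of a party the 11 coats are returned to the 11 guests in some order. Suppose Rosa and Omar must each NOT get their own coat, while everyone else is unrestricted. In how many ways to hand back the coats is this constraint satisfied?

33022080

Let A_j be the event that the j-th constrained one is fixed. By inclusion-exclusion over the 2 events:
Σ_{j=0}^{2} (-1)^j C(2,j)(11-j)!
= C(2,0)·11! - C(2,1)·10! + C(2,2)·9!
= 39916800 - 7257600 + 362880
= 33022080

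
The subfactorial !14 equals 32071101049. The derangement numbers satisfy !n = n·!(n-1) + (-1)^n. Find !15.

481066515734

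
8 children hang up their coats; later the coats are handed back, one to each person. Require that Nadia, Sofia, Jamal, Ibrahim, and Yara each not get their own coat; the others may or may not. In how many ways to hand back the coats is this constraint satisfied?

21234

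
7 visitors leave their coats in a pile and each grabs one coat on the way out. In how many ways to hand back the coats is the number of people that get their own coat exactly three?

Choose which 3 of the 7 are fixed: C(7,3) = 35.
The remaining 4 must be deranged: !4 = 9.
Total: 35 × 9 = 315.

315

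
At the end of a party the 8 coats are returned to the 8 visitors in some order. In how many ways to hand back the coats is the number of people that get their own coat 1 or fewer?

Sum C(8,i)·!(8-i) for i = 0..1:
  i=0: C(8,0)·!8 = 1·14833 = 14833
  i=1: C(8,1)·!7 = 8·1854 = 14832
Total = 29665.

29665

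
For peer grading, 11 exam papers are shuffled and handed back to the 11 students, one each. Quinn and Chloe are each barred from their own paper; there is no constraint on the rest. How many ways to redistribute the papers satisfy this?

Let A_j be the event that the j-th constrained one is fixed. By inclusion-exclusion over the 2 events:
Σ_{j=0}^{2} (-1)^j C(2,j)(11-j)!
= C(2,0)·11! - C(2,1)·10! + C(2,2)·9!
= 39916800 - 7257600 + 362880
= 33022080

33022080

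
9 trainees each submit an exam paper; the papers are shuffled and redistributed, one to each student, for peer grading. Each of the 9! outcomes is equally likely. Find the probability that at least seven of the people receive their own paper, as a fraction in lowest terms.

Favorable outcomes: Σ_{i≥7} C(9,i)·!(9-i) = 36·1 + 9·0 + 1·1 = 37.
Total outcomes: 9! = 362880.
Probability = 37/362880 = 37/362880.

37/362880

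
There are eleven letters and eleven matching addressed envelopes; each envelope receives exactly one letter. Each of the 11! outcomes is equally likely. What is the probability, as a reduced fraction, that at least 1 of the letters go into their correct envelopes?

Favorable outcomes: Σ_{i≥1} C(11,i)·!(11-i) = 11·1334961 + 55·133496 + 165·14833 + 330·1854 + 462·265 + 462·44 + 330·9 + 165·2 + 55·1 + 11·0 + 1·1 = 25232230.
Total outcomes: 11! = 39916800.
Probability = 25232230/39916800 = 2523223/3991680.

2523223/3991680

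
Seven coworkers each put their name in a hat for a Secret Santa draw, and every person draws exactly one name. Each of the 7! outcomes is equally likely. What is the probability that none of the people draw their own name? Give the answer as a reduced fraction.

Favorable outcomes: !7 = 1854.
Total outcomes: 7! = 5040.
Probability = 1854/5040 = 103/280.

103/280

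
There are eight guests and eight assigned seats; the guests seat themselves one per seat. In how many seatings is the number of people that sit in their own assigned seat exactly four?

630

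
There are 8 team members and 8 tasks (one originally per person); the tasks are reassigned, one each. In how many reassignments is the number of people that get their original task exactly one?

Pick the single fixed position: C(8,1) = 8 ways.
The remaining 7 must be deranged: !7 = 1854.
Total: 8 × 1854 = 14832.

14832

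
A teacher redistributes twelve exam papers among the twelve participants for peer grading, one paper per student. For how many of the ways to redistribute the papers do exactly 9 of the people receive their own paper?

440

Pick the 9 fixed positions: C(12,9) = 220 ways.
The remaining 3 must be deranged: !3 = 2.
Total: 220 × 2 = 440.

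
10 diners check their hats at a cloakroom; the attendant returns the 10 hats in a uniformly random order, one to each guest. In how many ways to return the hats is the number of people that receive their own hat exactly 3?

Pick the 3 fixed positions: C(10,3) = 120 ways.
The remaining 7 must be deranged: !7 = 1854.
Total: 120 × 1854 = 222480.

222480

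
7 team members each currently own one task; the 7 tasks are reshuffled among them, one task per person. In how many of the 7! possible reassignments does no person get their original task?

By inclusion-exclusion, !7 = Σ (-1)^k · 7!/k! for k=0..7
= 7! - 7!/1! + 7!/2! - 7!/3! + 7!/4! - 7!/5! + 7!/6! - 7!/7!
= 5040 - 5040 + 2520 - 840 + 210 - 42 + 7 - 1
= 1854

1854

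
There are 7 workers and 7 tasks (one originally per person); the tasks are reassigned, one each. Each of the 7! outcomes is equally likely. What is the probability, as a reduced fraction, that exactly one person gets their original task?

53/144

Favorable outcomes: C(7,1)·!6 = 7·265 = 1855.
Total outcomes: 7! = 5040.
Probability = 1855/5040 = 53/144.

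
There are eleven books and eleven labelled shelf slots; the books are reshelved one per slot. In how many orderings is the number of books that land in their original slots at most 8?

# with exactly i fixed is C(11,i)·!(11-i); sum over i=0..8:
  i=0: C(11,0)·!11 = 1·14684570 = 14684570
  i=1: C(11,1)·!10 = 11·1334961 = 14684571
  i=2: C(11,2)·!9 = 55·133496 = 7342280
  i=3: C(11,3)·!8 = 165·14833 = 2447445
  i=4: C(11,4)·!7 = 330·1854 = 611820
  i=5: C(11,5)·!6 = 462·265 = 122430
  i=6: C(11,6)·!5 = 462·44 = 20328
  i=7: C(11,7)·!4 = 330·9 = 2970
  i=8: C(11,8)·!3 = 165·2 = 330
Total = 39916744.

39916744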